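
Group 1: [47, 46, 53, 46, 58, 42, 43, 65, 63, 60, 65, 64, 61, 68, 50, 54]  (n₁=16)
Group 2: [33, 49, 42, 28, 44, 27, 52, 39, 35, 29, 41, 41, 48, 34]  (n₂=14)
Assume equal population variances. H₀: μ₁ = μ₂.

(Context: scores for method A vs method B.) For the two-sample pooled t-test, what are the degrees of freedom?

df = n₁ + n₂ − 2 = 16 + 14 − 2 = 28

degrees of freedom = 28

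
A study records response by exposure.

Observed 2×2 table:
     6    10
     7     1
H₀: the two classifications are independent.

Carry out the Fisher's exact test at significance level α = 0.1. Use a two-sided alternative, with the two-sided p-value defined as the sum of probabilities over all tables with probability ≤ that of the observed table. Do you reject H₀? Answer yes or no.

Margins: r₁=16, r₂=8, c₁=13, c₂=11, n=24
p_obs = C(16,6)·C(8,7)/C(24,13); sum pmf over tables with pmf ≤ p_obs
p-value (two-sided) = 0.03347
At α=0.1: p < α → reject H₀

reject H₀: yes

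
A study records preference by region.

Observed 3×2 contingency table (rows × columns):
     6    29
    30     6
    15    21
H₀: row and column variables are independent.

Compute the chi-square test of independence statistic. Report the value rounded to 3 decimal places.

Row totals [35, 36, 36], col totals [51, 56], n=107
χ² = (6−16.68)²/16.68 + (29−18.32)²/18.32 + (30−17.16)²/17.16 + (6−18.84)²/18.84 + (15−17.16)²/17.16 + (21−18.84)²/18.84 = 31.9504
df = 2

test statistic = 31.950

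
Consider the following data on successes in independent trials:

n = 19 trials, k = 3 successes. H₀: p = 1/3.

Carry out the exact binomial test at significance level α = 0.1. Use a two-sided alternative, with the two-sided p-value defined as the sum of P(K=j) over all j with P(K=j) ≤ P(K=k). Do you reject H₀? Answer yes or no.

reject H₀: no

Exact binomial: n=19, k=3, p₀=1/3=0.3333
P(X=j) = C(n,j)·p₀^j·(1−p₀)^(n−j); p = Σ P(X=j) over j with P(X=j) ≤ P(X=3)
p-value (two-sided) = 0.14343
At α=0.1: p ≥ α → fail to reject H₀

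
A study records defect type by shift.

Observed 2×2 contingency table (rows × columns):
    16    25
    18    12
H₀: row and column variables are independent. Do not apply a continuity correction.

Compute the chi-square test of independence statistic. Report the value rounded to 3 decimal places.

test statistic = 3.054

Row totals [41, 30], col totals [34, 37], n=71
χ² = (16−19.63)²/19.63 + (25−21.37)²/21.37 + (18−14.37)²/14.37 + (12−15.63)²/15.63 = 3.0543
df = 1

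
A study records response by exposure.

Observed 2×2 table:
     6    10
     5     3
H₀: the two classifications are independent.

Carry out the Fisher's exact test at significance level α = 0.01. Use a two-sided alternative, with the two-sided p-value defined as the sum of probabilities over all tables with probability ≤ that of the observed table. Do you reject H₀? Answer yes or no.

reject H₀: no

Margins: r₁=16, r₂=8, c₁=11, c₂=13, n=24
p_obs = C(16,6)·C(8,5)/C(24,11); sum pmf over tables with pmf ≤ p_obs
p-value (two-sided) = 0.39045
At α=0.01: p ≥ α → fail to reject H₀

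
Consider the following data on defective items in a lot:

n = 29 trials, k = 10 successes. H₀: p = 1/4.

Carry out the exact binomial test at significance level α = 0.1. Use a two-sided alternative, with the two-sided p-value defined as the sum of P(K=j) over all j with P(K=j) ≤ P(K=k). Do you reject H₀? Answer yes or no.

reject H₀: no

Exact binomial: n=29, k=10, p₀=1/4=0.2500
P(X=j) = C(n,j)·p₀^j·(1−p₀)^(n−j); p = Σ P(X=j) over j with P(X=j) ≤ P(X=10)
p-value (two-sided) = 0.28163
At α=0.1: p ≥ α → fail to reject H₀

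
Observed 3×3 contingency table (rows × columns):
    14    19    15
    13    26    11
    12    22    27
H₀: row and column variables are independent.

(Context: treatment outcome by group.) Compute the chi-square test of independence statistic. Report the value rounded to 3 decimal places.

Row totals [48, 50, 61], col totals [39, 67, 53], n=159
χ² = (14−11.77)²/11.77 + (19−20.23)²/20.23 + (15−16.00)²/16.00 + (13−12.26)²/12.26 + (26−21.07)²/21.07 + (11−16.67)²/16.67 + (12−14.96)²/14.96 + (22−25.70)²/25.70 + (27−20.33)²/20.33 = 6.9888
df = 4

test statistic = 6.989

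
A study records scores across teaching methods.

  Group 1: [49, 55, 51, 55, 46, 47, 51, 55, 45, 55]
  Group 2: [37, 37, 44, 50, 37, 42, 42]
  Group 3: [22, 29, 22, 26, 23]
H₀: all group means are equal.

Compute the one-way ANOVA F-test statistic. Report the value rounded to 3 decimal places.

Group means [50.90, 41.29, 24.40], grand mean 41.818
SSB = Σnᵢ(x̄ᵢ−x̄)² = 2343.744; SSW = ΣΣ(x−x̄ᵢ)² = 321.529
MSB = 2343.744/2 = 1171.8721; MSW = 321.529/19 = 16.9226
F = MSB/MSW = 69.2491
df = (2, 19)

test statistic = 69.249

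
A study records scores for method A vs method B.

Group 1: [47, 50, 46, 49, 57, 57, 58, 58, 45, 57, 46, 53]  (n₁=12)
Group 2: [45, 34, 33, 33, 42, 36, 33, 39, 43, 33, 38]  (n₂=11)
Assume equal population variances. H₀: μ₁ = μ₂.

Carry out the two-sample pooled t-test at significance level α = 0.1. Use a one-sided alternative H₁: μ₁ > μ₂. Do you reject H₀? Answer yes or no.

reject H₀: yes

x̄₁=51.917, s₁=5.282, n₁=12
x̄₂=37.182, s₂=4.513, n₂=11
s_p² = [11·5.282² + 10·4.513²]/21 = 24.3120
SE = √(s_p²·(1/12+1/11)) = 2.0582
t = (51.917−37.182)/2.0582 = 7.1591
df = 21
p-value (one-sided, H₁ greater) = 0.00000
At α=0.1: p < α → reject H₀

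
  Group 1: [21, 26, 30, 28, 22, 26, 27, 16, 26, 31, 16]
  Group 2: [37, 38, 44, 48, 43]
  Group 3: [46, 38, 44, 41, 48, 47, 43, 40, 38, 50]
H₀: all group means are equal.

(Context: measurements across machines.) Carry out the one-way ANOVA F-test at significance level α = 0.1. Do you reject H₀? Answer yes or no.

reject H₀: yes

Group means [24.45, 42.00, 43.50], grand mean 35.154
SSB = Σnᵢ(x̄ᵢ−x̄)² = 2190.157; SSW = ΣΣ(x−x̄ᵢ)² = 503.227
MSB = 2190.157/2 = 1095.0787; MSW = 503.227/23 = 21.8794
F = MSB/MSW = 50.0506
df = (2, 23)
p-value (upper-tail) = 0.00000
At α=0.1: p < α → reject H₀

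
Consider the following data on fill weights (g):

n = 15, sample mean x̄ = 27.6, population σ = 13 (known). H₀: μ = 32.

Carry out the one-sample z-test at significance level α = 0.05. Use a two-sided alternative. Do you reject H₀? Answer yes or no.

reject H₀: no

SE = σ/√n = 13/√15 = 3.3566
z = (x̄−μ₀)/SE = (27.6−32)/3.3566 = -1.3109
p-value (two-sided) = 0.18991
At α=0.05: p ≥ α → fail to reject H₀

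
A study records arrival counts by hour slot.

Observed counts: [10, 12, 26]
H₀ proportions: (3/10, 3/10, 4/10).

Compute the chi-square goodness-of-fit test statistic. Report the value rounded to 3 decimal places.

n = 48; E_i = n·p_i = [14.40, 14.40, 19.20]
χ² = (10−14.40)²/14.40 + (12−14.40)²/14.40 + (26−19.20)²/19.20 = 4.1528
df = 2

test statistic = 4.153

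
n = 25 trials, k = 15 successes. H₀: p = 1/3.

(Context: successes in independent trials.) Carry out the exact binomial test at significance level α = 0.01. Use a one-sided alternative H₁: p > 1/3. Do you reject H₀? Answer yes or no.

Exact binomial: n=25, k=15, p₀=1/3=0.3333
P(X≥15) from Σ C(n,i)·p₀^i·(1−p₀)^(n−i)
p-value (one-sided, H₁ greater) = 0.00560
At α=0.01: p < α → reject H₀

reject H₀: yes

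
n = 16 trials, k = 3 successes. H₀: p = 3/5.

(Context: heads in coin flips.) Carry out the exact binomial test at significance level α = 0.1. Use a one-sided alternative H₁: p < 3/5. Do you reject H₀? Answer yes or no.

reject H₀: yes

Exact binomial: n=16, k=3, p₀=3/5=0.6000
P(X≤3) from Σ C(n,i)·p₀^i·(1−p₀)^(n−i)
p-value (one-sided, H₁ less) = 0.00094
At α=0.1: p < α → reject H₀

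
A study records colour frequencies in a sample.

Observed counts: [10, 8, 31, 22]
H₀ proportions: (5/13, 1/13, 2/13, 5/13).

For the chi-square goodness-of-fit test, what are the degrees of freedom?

degrees of freedom = 3

df = k − 1 = 4 − 1 = 3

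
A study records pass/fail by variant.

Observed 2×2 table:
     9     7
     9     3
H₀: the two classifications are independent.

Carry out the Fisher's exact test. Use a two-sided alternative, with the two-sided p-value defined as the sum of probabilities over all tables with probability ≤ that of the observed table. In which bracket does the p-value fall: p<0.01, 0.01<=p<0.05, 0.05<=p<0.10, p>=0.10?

Margins: r₁=16, r₂=12, c₁=18, c₂=10, n=28
p_obs = C(16,9)·C(12,9)/C(28,18); sum pmf over tables with pmf ≤ p_obs
p-value (two-sided) = 0.43432
→ bracket: p>=0.10

p-value bracket: p>=0.10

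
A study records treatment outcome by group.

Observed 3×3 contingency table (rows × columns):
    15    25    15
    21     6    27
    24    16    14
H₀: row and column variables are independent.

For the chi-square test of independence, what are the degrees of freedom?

degrees of freedom = 4

df = (r−1)(c−1) = (3−1)·(3−1) = 4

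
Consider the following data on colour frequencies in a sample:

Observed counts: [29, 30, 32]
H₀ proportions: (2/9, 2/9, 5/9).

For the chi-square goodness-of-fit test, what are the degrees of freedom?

df = k − 1 = 3 − 1 = 2

degrees of freedom = 2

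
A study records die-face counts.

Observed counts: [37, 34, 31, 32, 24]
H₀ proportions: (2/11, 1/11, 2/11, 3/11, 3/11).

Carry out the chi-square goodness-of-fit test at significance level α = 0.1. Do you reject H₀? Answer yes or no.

n = 158; E_i = n·p_i = [28.73, 14.36, 28.73, 43.09, 43.09]
χ² = (37−28.73)²/28.73 + (34−14.36)²/14.36 + (31−28.73)²/28.73 + (32−43.09)²/43.09 + (24−43.09)²/43.09 = 40.7194
df = 4
p-value (upper-tail) = 0.00000
At α=0.1: p < α → reject H₀

reject H₀: yes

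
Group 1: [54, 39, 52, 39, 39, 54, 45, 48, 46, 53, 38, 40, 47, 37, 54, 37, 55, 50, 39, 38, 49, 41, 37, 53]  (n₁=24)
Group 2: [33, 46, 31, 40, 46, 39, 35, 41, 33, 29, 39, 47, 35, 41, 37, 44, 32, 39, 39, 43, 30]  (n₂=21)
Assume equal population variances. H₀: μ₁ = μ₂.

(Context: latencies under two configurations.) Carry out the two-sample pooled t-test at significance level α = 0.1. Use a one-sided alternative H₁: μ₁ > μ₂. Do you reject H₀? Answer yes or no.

reject H₀: yes

x̄₁=45.167, s₁=6.754, n₁=24
x̄₂=38.048, s₂=5.454, n₂=21
s_p² = [23·6.754² + 20·5.454²]/43 = 38.2392
SE = √(s_p²·(1/24+1/21)) = 1.8478
t = (45.167−38.048)/1.8478 = 3.8528
df = 43
p-value (one-sided, H₁ greater) = 0.00019
At α=0.1: p < α → reject H₀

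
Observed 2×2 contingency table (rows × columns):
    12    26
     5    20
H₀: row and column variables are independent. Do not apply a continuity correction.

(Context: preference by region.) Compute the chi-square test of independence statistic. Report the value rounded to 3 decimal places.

test statistic = 1.026

Row totals [38, 25], col totals [17, 46], n=63
χ² = (12−10.25)²/10.25 + (26−27.75)²/27.75 + (5−6.75)²/6.75 + (20−18.25)²/18.25 = 1.0261
df = 1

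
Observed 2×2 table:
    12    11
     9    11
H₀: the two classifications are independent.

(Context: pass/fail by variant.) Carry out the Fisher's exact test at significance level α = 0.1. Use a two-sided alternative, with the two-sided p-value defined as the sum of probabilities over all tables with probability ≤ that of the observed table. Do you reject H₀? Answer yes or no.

reject H₀: no

Margins: r₁=23, r₂=20, c₁=21, c₂=22, n=43
p_obs = C(23,12)·C(20,9)/C(43,21); sum pmf over tables with pmf ≤ p_obs
p-value (two-sided) = 0.76255
At α=0.1: p ≥ α → fail to reject H₀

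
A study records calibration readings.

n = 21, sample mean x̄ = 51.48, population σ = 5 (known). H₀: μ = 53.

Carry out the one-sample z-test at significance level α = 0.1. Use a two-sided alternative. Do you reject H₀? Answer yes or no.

SE = σ/√n = 5/√21 = 1.0911
z = (x̄−μ₀)/SE = (51.48−53)/1.0911 = -1.3931
p-value (two-sided) = 0.16359
At α=0.1: p ≥ α → fail to reject H₀

reject H₀: no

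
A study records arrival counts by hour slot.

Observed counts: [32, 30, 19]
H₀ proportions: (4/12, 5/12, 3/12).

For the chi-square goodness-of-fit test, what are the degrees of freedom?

df = k − 1 = 3 − 1 = 2

degrees of freedom = 2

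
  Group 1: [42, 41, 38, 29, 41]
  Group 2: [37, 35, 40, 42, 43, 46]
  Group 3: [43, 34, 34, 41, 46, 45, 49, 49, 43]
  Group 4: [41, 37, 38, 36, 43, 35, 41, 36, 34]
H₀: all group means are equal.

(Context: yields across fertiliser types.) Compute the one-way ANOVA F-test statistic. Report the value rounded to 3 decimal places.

Group means [38.20, 40.50, 42.67, 37.89], grand mean 39.966
SSB = Σnᵢ(x̄ᵢ−x̄)² = 121.777; SSW = ΣΣ(x−x̄ᵢ)² = 523.189
MSB = 121.777/3 = 40.5922; MSW = 523.189/25 = 20.9276
F = MSB/MSW = 1.9397
df = (3, 25)

test statistic = 1.940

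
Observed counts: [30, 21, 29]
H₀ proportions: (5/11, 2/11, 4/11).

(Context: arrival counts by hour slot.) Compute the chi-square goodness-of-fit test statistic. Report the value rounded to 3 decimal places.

test statistic = 3.978

n = 80; E_i = n·p_i = [36.36, 14.55, 29.09]
χ² = (30−36.36)²/36.36 + (21−14.55)²/14.55 + (29−29.09)²/29.09 = 3.9781
df = 2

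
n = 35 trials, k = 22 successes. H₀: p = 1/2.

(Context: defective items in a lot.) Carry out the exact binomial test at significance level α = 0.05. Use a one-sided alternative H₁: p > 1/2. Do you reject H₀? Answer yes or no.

Exact binomial: n=35, k=22, p₀=1/2=0.5000
P(X≥22) from Σ C(n,i)·p₀^i·(1−p₀)^(n−i)
p-value (one-sided, H₁ greater) = 0.08773
At α=0.05: p ≥ α → fail to reject H₀

reject H₀: no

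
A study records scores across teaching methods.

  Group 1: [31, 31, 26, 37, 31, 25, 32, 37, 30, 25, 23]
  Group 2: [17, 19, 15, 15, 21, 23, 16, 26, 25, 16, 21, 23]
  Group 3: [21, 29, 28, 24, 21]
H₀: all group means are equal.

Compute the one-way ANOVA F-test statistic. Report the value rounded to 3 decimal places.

test statistic = 16.193

Group means [29.82, 19.75, 24.60], grand mean 24.571
SSB = Σnᵢ(x̄ᵢ−x̄)² = 581.771; SSW = ΣΣ(x−x̄ᵢ)² = 449.086
MSB = 581.771/2 = 290.8854; MSW = 449.086/25 = 17.9635
F = MSB/MSW = 16.1932
df = (2, 25)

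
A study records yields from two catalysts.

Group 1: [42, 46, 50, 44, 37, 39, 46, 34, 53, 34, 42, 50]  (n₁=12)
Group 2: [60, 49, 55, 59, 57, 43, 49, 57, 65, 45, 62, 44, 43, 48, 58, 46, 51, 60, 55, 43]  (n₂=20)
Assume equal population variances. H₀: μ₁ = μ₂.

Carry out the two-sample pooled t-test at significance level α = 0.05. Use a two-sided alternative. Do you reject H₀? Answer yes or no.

x̄₁=43.083, s₁=6.273, n₁=12
x̄₂=52.450, s₂=7.156, n₂=20
s_p² = [11·6.273² + 19·7.156²]/30 = 46.8622
SE = √(s_p²·(1/12+1/20)) = 2.4997
t = (43.083−52.450)/2.4997 = -3.7472
df = 30
p-value (two-sided) = 0.00076
At α=0.05: p < α → reject H₀

reject H₀: yes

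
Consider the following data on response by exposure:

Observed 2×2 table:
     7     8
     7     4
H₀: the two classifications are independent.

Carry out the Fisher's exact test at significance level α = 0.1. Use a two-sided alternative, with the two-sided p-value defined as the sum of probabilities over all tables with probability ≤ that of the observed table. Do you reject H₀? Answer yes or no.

Margins: r₁=15, r₂=11, c₁=14, c₂=12, n=26
p_obs = C(15,7)·C(11,7)/C(26,14); sum pmf over tables with pmf ≤ p_obs
p-value (two-sided) = 0.45274
At α=0.1: p ≥ α → fail to reject H₀

reject H₀: no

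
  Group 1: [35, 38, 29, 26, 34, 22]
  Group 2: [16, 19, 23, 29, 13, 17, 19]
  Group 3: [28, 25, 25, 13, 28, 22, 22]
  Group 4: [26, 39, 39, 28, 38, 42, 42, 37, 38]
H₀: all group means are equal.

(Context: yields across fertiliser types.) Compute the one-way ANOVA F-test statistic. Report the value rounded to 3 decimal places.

test statistic = 14.905

Group means [30.67, 19.43, 23.29, 36.56], grand mean 28.000
SSB = Σnᵢ(x̄ᵢ−x̄)² = 1371.302; SSW = ΣΣ(x−x̄ᵢ)² = 766.698
MSB = 1371.302/3 = 457.1005; MSW = 766.698/25 = 30.6679
F = MSB/MSW = 14.9048
df = (3, 25)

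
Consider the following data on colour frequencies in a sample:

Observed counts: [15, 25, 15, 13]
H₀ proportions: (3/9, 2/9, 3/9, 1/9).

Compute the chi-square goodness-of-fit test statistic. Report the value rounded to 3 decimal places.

test statistic = 15.581

n = 68; E_i = n·p_i = [22.67, 15.11, 22.67, 7.56]
χ² = (15−22.67)²/22.67 + (25−15.11)²/15.11 + (15−22.67)²/22.67 + (13−7.56)²/7.56 = 15.5809
df = 3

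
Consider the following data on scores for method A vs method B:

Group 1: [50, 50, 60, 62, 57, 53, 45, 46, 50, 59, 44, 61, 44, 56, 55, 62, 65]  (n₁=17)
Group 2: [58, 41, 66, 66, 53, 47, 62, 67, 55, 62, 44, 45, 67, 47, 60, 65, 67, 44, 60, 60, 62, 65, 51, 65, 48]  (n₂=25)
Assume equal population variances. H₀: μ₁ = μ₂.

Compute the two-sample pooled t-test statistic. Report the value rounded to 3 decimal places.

test statistic = -1.192

x̄₁=54.059, s₁=6.923, n₁=17
x̄₂=57.080, s₂=8.737, n₂=25
s_p² = [16·6.923² + 24·8.737²]/40 = 64.9695
SE = √(s_p²·(1/17+1/25)) = 2.5339
t = (54.059−57.080)/2.5339 = -1.1923
df = 40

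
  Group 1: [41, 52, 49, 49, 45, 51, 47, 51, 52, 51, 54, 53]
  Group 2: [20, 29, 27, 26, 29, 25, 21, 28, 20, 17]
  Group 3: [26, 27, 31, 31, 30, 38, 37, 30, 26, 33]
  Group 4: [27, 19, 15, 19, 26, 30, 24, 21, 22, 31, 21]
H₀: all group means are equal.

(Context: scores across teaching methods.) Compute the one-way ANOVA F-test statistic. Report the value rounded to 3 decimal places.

test statistic = 93.236

Group means [49.58, 24.20, 30.90, 23.18], grand mean 32.581
SSB = Σnᵢ(x̄ᵢ−x̄)² = 5171.412; SSW = ΣΣ(x−x̄ᵢ)² = 721.053
MSB = 5171.412/3 = 1723.8040; MSW = 721.053/39 = 18.4885
F = MSB/MSW = 93.2364
df = (3, 39)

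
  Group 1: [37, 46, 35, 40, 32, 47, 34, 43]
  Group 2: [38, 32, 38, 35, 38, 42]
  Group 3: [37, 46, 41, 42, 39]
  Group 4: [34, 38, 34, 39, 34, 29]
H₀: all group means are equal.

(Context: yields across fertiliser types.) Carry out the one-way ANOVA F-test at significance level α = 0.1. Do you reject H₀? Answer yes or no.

Group means [39.25, 37.17, 41.00, 34.67], grand mean 38.000
SSB = Σnᵢ(x̄ᵢ−x̄)² = 128.333; SSW = ΣΣ(x−x̄ᵢ)² = 389.667
MSB = 128.333/3 = 42.7778; MSW = 389.667/21 = 18.5556
F = MSB/MSW = 2.3054
df = (3, 21)
p-value (upper-tail) = 0.10617
At α=0.1: p ≥ α → fail to reject H₀

reject H₀: no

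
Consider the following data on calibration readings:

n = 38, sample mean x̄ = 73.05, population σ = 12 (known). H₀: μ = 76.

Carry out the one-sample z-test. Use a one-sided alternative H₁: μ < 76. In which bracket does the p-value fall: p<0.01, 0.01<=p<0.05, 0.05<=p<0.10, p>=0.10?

SE = σ/√n = 12/√38 = 1.9467
z = (x̄−μ₀)/SE = (73.05−76)/1.9467 = -1.5154
p-value (one-sided, H₁ less) = 0.06483
→ bracket: 0.05<=p<0.10

p-value bracket: 0.05<=p<0.10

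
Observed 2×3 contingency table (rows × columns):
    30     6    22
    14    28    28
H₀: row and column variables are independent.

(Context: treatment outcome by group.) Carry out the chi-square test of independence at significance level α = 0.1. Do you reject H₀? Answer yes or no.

reject H₀: yes

Row totals [58, 70], col totals [44, 34, 50], n=128
χ² = (30−19.94)²/19.94 + (6−15.41)²/15.41 + (22−22.66)²/22.66 + (14−24.06)²/24.06 + (28−18.59)²/18.59 + (28−27.34)²/27.34 = 19.8227
df = 2
p-value (upper-tail) = 0.00005
At α=0.1: p < α → reject H₀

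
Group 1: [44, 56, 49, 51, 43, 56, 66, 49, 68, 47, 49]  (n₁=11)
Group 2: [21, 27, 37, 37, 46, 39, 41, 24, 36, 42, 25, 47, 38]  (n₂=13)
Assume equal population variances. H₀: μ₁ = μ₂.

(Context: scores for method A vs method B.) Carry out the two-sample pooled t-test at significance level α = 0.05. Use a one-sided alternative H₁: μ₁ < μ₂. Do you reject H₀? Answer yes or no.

x̄₁=52.545, s₁=8.238, n₁=11
x̄₂=35.385, s₂=8.481, n₂=13
s_p² = [10·8.238² + 12·8.481²]/22 = 70.0820
SE = √(s_p²·(1/11+1/13)) = 3.4296
t = (52.545−35.385)/3.4296 = 5.0038
df = 22
p-value (one-sided, H₁ less) = 0.99997
At α=0.05: p ≥ α → fail to reject H₀

reject H₀: no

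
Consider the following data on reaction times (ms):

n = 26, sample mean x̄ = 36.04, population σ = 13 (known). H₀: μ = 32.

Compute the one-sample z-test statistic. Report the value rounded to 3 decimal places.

test statistic = 1.585

SE = σ/√n = 13/√26 = 2.5495
z = (x̄−μ₀)/SE = (36.04−32)/2.5495 = 1.5846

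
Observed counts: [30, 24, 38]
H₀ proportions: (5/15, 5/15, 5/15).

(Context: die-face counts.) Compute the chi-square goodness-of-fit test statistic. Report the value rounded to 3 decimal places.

n = 92; E_i = n·p_i = [30.67, 30.67, 30.67]
χ² = (30−30.67)²/30.67 + (24−30.67)²/30.67 + (38−30.67)²/30.67 = 3.2174
df = 2

test statistic = 3.217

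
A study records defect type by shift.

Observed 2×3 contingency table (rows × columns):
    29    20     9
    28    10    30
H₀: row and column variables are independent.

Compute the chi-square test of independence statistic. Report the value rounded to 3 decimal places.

test statistic = 13.953

Row totals [58, 68], col totals [57, 30, 39], n=126
χ² = (29−26.24)²/26.24 + (20−13.81)²/13.81 + (9−17.95)²/17.95 + (28−30.76)²/30.76 + (10−16.19)²/16.19 + (30−21.05)²/21.05 = 13.9528
df = 2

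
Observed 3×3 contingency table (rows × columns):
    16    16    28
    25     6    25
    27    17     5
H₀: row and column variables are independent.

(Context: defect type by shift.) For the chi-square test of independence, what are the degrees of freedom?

degrees of freedom = 4

df = (r−1)(c−1) = (3−1)·(3−1) = 4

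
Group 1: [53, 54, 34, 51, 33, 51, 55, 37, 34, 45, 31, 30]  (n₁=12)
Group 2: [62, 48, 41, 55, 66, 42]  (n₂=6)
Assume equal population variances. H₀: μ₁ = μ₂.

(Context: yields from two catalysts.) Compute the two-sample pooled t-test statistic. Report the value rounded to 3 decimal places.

test statistic = -1.973

x̄₁=42.333, s₁=10.012, n₁=12
x̄₂=52.333, s₂=10.405, n₂=6
s_p² = [11·10.012² + 5·10.405²]/16 = 102.7500
SE = √(s_p²·(1/12+1/6)) = 5.0683
t = (42.333−52.333)/5.0683 = -1.9731
df = 16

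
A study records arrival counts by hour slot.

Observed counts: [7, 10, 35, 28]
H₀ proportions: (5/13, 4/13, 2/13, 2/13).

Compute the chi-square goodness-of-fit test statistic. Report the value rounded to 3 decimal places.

test statistic = 88.886

n = 80; E_i = n·p_i = [30.77, 24.62, 12.31, 12.31]
χ² = (7−30.77)²/30.77 + (10−24.62)²/24.62 + (35−12.31)²/12.31 + (28−12.31)²/12.31 = 88.8863
df = 3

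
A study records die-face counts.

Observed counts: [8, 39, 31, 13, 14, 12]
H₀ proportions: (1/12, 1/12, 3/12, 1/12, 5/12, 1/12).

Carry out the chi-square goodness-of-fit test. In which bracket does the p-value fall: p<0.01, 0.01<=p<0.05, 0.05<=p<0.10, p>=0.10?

p-value bracket: p<0.01

n = 117; E_i = n·p_i = [9.75, 9.75, 29.25, 9.75, 48.75, 9.75]
χ² = (8−9.75)²/9.75 + (39−9.75)²/9.75 + (31−29.25)²/29.25 + (13−9.75)²/9.75 + (14−48.75)²/48.75 + (12−9.75)²/9.75 = 114.5419
df = 5
p-value (upper-tail) = 0.00000
→ bracket: p<0.01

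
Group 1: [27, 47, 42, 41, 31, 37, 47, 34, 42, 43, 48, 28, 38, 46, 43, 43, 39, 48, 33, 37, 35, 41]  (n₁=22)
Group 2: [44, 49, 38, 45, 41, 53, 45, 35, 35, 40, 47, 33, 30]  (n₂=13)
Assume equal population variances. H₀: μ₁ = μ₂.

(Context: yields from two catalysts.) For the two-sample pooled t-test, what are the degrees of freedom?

df = n₁ + n₂ − 2 = 22 + 13 − 2 = 33

degrees of freedom = 33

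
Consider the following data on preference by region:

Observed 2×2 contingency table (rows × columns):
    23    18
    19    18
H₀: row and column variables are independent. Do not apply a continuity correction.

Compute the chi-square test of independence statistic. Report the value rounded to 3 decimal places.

Row totals [41, 37], col totals [42, 36], n=78
χ² = (23−22.08)²/22.08 + (18−18.92)²/18.92 + (19−19.92)²/19.92 + (18−17.08)²/17.08 = 0.1763
df = 1

test statistic = 0.176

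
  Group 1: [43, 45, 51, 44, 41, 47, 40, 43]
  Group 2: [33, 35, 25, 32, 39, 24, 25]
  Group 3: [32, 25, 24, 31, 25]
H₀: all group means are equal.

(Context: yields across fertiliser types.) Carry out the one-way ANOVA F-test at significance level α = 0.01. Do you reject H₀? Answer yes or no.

Group means [44.25, 30.43, 27.40], grand mean 35.200
SSB = Σnᵢ(x̄ᵢ−x̄)² = 1118.786; SSW = ΣΣ(x−x̄ᵢ)² = 346.414
MSB = 1118.786/2 = 559.3929; MSW = 346.414/17 = 20.3773
F = MSB/MSW = 27.4518
df = (2, 17)
p-value (upper-tail) = 0.00000
At α=0.01: p < α → reject H₀

reject H₀: yes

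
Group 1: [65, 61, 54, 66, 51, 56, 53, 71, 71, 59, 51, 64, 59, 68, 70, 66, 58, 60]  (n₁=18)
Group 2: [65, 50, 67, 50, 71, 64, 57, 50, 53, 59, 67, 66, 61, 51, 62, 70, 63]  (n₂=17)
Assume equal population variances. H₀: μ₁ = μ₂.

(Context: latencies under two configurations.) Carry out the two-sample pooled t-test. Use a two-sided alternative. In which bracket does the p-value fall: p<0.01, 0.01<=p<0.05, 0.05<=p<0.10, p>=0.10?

x̄₁=61.278, s₁=6.685, n₁=18
x̄₂=60.353, s₂=7.280, n₂=17
s_p² = [17·6.685² + 16·7.280²]/33 = 48.7119
SE = √(s_p²·(1/18+1/17)) = 2.3604
t = (61.278−60.353)/2.3604 = 0.3918
df = 33
p-value (two-sided) = 0.69772
→ bracket: p>=0.10

p-value bracket: p>=0.10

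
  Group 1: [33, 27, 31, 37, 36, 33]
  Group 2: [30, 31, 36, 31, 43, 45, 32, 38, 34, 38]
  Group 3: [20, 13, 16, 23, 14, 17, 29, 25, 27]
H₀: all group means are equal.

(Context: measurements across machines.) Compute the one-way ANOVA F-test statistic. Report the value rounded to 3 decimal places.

test statistic = 22.761

Group means [32.83, 35.80, 20.44], grand mean 29.560
SSB = Σnᵢ(x̄ᵢ−x̄)² = 1201.504; SSW = ΣΣ(x−x̄ᵢ)² = 580.656
MSB = 1201.504/2 = 600.7522; MSW = 580.656/22 = 26.3934
F = MSB/MSW = 22.7614
df = (2, 22)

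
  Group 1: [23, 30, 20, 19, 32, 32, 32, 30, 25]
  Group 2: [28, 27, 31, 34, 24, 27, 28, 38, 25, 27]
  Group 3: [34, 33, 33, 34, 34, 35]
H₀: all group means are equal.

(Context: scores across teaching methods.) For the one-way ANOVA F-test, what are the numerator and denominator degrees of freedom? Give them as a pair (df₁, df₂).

k = 3 groups, N = 25 total
df = (k−1, N−k) = (3−1, 25−3) = (2, 22)

degrees of freedom = [2, 22]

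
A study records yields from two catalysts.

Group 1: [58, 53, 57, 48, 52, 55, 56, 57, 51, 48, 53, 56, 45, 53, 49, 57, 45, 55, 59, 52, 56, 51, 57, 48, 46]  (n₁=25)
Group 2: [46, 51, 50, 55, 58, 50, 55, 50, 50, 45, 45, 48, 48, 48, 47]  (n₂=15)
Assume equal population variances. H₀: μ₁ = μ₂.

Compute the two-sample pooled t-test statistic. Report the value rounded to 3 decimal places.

x̄₁=52.680, s₁=4.259, n₁=25
x̄₂=49.733, s₂=3.788, n₂=15
s_p² = [24·4.259² + 14·3.788²]/38 = 16.7467
SE = √(s_p²·(1/25+1/15)) = 1.3365
t = (52.680−49.733)/1.3365 = 2.2047
df = 38

test statistic = 2.205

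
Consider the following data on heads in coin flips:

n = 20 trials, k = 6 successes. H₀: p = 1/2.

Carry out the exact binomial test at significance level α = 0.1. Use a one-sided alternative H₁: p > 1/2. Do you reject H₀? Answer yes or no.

reject H₀: no

Exact binomial: n=20, k=6, p₀=1/2=0.5000
P(X≥6) from Σ C(n,i)·p₀^i·(1−p₀)^(n−i)
p-value (one-sided, H₁ greater) = 0.97931
At α=0.1: p ≥ α → fail to reject H₀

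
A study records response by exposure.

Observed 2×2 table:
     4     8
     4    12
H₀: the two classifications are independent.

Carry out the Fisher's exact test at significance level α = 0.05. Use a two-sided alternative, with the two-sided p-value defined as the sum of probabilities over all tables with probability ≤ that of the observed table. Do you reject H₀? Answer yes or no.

Margins: r₁=12, r₂=16, c₁=8, c₂=20, n=28
p_obs = C(12,4)·C(16,4)/C(28,8); sum pmf over tables with pmf ≤ p_obs
p-value (two-sided) = 0.69082
At α=0.05: p ≥ α → fail to reject H₀

reject H₀: no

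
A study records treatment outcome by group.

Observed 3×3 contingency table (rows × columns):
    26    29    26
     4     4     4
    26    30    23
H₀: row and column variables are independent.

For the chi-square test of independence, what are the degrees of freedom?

degrees of freedom = 4

df = (r−1)(c−1) = (3−1)·(3−1) = 4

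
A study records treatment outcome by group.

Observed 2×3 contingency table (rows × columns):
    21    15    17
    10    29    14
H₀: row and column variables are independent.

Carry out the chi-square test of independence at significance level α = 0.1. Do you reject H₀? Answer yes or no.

Row totals [53, 53], col totals [31, 44, 31], n=106
χ² = (21−15.50)²/15.50 + (15−22.00)²/22.00 + (17−15.50)²/15.50 + (10−15.50)²/15.50 + (29−22.00)²/22.00 + (14−15.50)²/15.50 = 8.6481
df = 2
p-value (upper-tail) = 0.01325
At α=0.1: p < α → reject H₀

reject H₀: yes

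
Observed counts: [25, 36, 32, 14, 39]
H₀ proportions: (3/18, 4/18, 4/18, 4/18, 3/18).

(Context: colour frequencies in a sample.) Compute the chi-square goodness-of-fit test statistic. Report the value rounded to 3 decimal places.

n = 146; E_i = n·p_i = [24.33, 32.44, 32.44, 32.44, 24.33]
χ² = (25−24.33)²/24.33 + (36−32.44)²/32.44 + (32−32.44)²/32.44 + (14−32.44)²/32.44 + (39−24.33)²/24.33 = 19.7397
df = 4

test statistic = 19.740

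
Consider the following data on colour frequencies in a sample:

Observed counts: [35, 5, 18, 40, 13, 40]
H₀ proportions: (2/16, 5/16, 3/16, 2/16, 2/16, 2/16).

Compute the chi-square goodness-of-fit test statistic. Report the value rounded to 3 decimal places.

n = 151; E_i = n·p_i = [18.88, 47.19, 28.31, 18.88, 18.88, 18.88]
χ² = (35−18.88)²/18.88 + (5−47.19)²/47.19 + (18−28.31)²/28.31 + (40−18.88)²/18.88 + (13−18.88)²/18.88 + (40−18.88)²/18.88 = 104.3642
df = 5

test statistic = 104.364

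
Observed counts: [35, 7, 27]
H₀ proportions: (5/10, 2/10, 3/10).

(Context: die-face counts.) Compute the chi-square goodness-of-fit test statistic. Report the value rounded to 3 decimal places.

n = 69; E_i = n·p_i = [34.50, 13.80, 20.70]
χ² = (35−34.50)²/34.50 + (7−13.80)²/13.80 + (27−20.70)²/20.70 = 5.2754
df = 2

test statistic = 5.275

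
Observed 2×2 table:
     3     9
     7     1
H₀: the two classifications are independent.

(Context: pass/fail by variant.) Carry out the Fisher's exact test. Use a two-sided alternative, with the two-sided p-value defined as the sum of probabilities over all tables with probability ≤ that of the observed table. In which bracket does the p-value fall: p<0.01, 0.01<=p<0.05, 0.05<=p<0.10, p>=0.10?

Margins: r₁=12, r₂=8, c₁=10, c₂=10, n=20
p_obs = C(12,3)·C(8,7)/C(20,10); sum pmf over tables with pmf ≤ p_obs
p-value (two-sided) = 0.01977
→ bracket: 0.01<=p<0.05

p-value bracket: 0.01<=p<0.05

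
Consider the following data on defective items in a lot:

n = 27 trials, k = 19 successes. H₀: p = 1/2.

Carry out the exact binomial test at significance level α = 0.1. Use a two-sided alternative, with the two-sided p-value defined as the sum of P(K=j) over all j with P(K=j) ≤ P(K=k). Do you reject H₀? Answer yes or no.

Exact binomial: n=27, k=19, p₀=1/2=0.5000
P(X=j) = C(n,j)·p₀^j·(1−p₀)^(n−j); p = Σ P(X=j) over j with P(X=j) ≤ P(X=19)
p-value (two-sided) = 0.05224
At α=0.1: p < α → reject H₀

reject H₀: yes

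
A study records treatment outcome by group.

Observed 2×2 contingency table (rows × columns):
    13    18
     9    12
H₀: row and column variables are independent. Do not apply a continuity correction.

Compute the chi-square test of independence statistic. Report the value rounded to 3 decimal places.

test statistic = 0.004

Row totals [31, 21], col totals [22, 30], n=52
χ² = (13−13.12)²/13.12 + (18−17.88)²/17.88 + (9−8.88)²/8.88 + (12−12.12)²/12.12 = 0.0044
df = 1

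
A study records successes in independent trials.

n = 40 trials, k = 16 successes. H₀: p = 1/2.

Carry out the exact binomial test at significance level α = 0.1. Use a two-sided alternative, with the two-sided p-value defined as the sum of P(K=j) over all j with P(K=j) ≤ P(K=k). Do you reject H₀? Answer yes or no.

Exact binomial: n=40, k=16, p₀=1/2=0.5000
P(X=j) = C(n,j)·p₀^j·(1−p₀)^(n−j); p = Σ P(X=j) over j with P(X=j) ≤ P(X=16)
p-value (two-sided) = 0.26819
At α=0.1: p ≥ α → fail to reject H₀

reject H₀: no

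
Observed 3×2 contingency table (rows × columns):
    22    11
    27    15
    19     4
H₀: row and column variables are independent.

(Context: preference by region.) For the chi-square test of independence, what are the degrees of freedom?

degrees of freedom = 2

df = (r−1)(c−1) = (3−1)·(2−1) = 2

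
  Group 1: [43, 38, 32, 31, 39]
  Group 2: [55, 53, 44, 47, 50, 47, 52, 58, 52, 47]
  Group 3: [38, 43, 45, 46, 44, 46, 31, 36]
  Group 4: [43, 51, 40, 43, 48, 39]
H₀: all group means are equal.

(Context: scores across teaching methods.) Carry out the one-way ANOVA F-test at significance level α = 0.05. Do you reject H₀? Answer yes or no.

Group means [36.60, 50.50, 41.12, 44.00], grand mean 44.172
SSB = Σnᵢ(x̄ᵢ−x̄)² = 761.563; SSW = ΣΣ(x−x̄ᵢ)² = 588.575
MSB = 761.563/3 = 253.8543; MSW = 588.575/25 = 23.5430
F = MSB/MSW = 10.7826
df = (3, 25)
p-value (upper-tail) = 0.00010
At α=0.05: p < α → reject H₀

reject H₀: yes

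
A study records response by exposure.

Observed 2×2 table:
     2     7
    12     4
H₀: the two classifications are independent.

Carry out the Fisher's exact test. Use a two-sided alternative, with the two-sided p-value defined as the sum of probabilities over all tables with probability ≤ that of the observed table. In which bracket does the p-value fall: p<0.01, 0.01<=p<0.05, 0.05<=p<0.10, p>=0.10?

p-value bracket: 0.01<=p<0.05

Margins: r₁=9, r₂=16, c₁=14, c₂=11, n=25
p_obs = C(9,2)·C(16,12)/C(25,14); sum pmf over tables with pmf ≤ p_obs
p-value (two-sided) = 0.01684
→ bracket: 0.01<=p<0.05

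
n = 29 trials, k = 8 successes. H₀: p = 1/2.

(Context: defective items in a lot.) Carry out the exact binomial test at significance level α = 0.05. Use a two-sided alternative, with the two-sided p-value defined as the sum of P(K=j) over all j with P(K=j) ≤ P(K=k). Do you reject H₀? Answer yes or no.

Exact binomial: n=29, k=8, p₀=1/2=0.5000
P(X=j) = C(n,j)·p₀^j·(1−p₀)^(n−j); p = Σ P(X=j) over j with P(X=j) ≤ P(X=8)
p-value (two-sided) = 0.02412
At α=0.05: p < α → reject H₀

reject H₀: yes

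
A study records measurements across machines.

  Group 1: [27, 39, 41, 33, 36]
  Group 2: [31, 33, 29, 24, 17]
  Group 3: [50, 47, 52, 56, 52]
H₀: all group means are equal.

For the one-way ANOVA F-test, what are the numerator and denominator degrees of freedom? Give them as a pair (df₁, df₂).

degrees of freedom = [2, 12]

k = 3 groups, N = 15 total
df = (k−1, N−k) = (3−1, 15−3) = (2, 12)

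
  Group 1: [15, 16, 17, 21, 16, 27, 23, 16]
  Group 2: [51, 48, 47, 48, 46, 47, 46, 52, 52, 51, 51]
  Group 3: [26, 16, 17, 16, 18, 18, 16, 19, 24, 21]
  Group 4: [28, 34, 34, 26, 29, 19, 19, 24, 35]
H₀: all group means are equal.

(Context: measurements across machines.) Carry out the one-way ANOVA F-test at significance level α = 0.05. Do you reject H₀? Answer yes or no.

Group means [18.88, 49.00, 19.10, 27.56], grand mean 29.711
SSB = Σnᵢ(x̄ᵢ−x̄)² = 6199.819; SSW = ΣΣ(x−x̄ᵢ)² = 601.997
MSB = 6199.819/3 = 2066.6062; MSW = 601.997/34 = 17.7058
F = MSB/MSW = 116.7192
df = (3, 34)
p-value (upper-tail) = 0.00000
At α=0.05: p < α → reject H₀

reject H₀: yes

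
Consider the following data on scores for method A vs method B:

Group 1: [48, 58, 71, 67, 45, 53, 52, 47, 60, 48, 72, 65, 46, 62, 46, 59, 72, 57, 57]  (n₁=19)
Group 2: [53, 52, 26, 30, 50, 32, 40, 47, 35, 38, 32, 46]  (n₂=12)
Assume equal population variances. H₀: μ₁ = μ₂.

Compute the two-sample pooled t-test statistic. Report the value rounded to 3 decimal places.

test statistic = 4.983

x̄₁=57.105, s₁=9.243, n₁=19
x̄₂=40.083, s₂=9.298, n₂=12
s_p² = [18·9.243² + 11·9.298²]/29 = 85.8175
SE = √(s_p²·(1/19+1/12)) = 3.4159
t = (57.105−40.083)/3.4159 = 4.9832
df = 29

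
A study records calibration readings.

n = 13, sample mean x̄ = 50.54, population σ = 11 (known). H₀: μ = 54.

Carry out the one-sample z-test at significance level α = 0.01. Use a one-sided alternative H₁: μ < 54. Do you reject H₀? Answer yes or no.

SE = σ/√n = 11/√13 = 3.0509
z = (x̄−μ₀)/SE = (50.54−54)/3.0509 = -1.1341
p-value (one-sided, H₁ less) = 0.12837
At α=0.01: p ≥ α → fail to reject H₀

reject H₀: no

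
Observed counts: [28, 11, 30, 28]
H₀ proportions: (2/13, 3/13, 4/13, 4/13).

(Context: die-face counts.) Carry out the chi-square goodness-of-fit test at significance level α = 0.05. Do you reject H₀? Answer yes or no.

reject H₀: yes

n = 97; E_i = n·p_i = [14.92, 22.38, 29.85, 29.85]
χ² = (28−14.92)²/14.92 + (11−22.38)²/22.38 + (30−29.85)²/29.85 + (28−29.85)²/29.85 = 17.3643
df = 3
p-value (upper-tail) = 0.00059
At α=0.05: p < α → reject H₀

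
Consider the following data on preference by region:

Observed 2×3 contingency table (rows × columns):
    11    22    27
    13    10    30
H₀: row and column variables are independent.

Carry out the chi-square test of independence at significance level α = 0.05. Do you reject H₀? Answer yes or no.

reject H₀: no

Row totals [60, 53], col totals [24, 32, 57], n=113
χ² = (11−12.74)²/12.74 + (22−16.99)²/16.99 + (27−30.27)²/30.27 + (13−11.26)²/11.26 + (10−15.01)²/15.01 + (30−26.73)²/26.73 = 4.4078
df = 2
p-value (upper-tail) = 0.11037
At α=0.05: p ≥ α → fail to reject H₀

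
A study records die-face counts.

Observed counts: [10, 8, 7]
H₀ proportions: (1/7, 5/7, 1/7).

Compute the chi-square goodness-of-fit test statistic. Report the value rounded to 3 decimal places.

test statistic = 20.304

n = 25; E_i = n·p_i = [3.57, 17.86, 3.57]
χ² = (10−3.57)²/3.57 + (8−17.86)²/17.86 + (7−3.57)²/3.57 = 20.3040
df = 2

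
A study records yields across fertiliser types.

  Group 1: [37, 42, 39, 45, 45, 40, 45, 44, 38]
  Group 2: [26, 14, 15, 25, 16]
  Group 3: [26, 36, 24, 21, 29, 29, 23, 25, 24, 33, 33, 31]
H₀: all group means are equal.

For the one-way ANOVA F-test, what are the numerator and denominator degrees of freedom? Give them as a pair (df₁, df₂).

k = 3 groups, N = 26 total
df = (k−1, N−k) = (3−1, 26−3) = (2, 23)

degrees of freedom = [2, 23]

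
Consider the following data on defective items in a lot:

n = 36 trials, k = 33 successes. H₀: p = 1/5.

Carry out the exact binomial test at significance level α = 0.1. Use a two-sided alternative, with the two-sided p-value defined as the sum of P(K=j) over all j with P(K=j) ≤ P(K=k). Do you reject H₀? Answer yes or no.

Exact binomial: n=36, k=33, p₀=1/5=0.2000
P(X=j) = C(n,j)·p₀^j·(1−p₀)^(n−j); p = Σ P(X=j) over j with P(X=j) ≤ P(X=33)
p-value (two-sided) = 0.00000
At α=0.1: p < α → reject H₀

reject H₀: yes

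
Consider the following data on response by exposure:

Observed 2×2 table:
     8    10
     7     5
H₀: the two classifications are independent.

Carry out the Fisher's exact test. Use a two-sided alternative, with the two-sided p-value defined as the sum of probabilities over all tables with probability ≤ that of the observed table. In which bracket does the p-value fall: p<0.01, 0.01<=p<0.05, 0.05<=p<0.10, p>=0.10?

p-value bracket: p>=0.10

Margins: r₁=18, r₂=12, c₁=15, c₂=15, n=30
p_obs = C(18,8)·C(12,7)/C(30,15); sum pmf over tables with pmf ≤ p_obs
p-value (two-sided) = 0.71038
→ bracket: p>=0.10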